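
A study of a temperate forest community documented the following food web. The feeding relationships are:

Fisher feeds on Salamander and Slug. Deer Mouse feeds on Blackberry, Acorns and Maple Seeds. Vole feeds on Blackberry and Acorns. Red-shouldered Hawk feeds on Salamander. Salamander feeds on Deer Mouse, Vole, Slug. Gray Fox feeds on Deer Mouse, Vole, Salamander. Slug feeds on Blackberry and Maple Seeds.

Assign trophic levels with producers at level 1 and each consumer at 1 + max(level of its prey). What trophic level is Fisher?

Trophic level 4

Blackberry is a producer → level 1.
Vole eats Blackberry (level 1); other prey at levels: Acorns 1 → level 2.
Salamander eats Vole (level 2); other prey at levels: Deer Mouse 2, Slug 2 → level 3.
Fisher eats Salamander (level 3); other prey at levels: Slug 2 → level 4.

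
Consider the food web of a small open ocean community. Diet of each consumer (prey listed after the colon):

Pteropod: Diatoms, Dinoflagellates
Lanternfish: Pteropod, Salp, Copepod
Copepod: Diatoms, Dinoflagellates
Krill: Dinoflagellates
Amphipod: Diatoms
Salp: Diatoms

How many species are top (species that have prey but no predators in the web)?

Top species (has prey, but nothing eats it): Krill, Amphipod, Lanternfish.
Count: 3.

3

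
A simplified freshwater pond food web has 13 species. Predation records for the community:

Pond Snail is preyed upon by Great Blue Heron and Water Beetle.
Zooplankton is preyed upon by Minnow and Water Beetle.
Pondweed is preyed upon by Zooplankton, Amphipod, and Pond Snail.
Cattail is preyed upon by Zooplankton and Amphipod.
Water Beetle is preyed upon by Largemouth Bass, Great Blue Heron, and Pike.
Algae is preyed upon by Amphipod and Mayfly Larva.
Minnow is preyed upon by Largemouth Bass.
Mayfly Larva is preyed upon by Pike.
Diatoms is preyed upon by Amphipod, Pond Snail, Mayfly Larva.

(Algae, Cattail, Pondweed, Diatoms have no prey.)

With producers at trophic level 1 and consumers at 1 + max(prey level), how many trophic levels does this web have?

Producers (level 1): Algae, Cattail, Pondweed, Diatoms.
Pondweed → Pond Snail → Water Beetle → Largemouth Bass gives Largemouth Bass level 4.
No species has a prey at level 4, so no species reaches level 5.

4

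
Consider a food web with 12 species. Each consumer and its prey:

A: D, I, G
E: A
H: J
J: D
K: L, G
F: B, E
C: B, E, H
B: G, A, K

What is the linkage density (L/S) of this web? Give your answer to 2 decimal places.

L/S = 1.33

There are L = 16 links among S = 12 species.
L/S = 16/12 = 1.3333 ≈ 1.33.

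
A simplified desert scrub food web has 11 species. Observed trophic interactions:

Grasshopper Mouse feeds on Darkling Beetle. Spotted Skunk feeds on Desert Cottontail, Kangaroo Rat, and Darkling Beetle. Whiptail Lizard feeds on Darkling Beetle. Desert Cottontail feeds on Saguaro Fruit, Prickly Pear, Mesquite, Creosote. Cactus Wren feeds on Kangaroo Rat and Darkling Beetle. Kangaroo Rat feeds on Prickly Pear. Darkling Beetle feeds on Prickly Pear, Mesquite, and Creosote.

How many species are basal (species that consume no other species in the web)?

Basal species (no prey listed): Prickly Pear, Mesquite, Saguaro Fruit, Creosote.
Count: 4.

4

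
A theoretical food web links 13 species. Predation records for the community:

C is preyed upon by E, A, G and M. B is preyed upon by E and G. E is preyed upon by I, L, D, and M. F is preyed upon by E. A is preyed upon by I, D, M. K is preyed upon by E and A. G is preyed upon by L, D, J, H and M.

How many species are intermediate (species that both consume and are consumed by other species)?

3

Intermediate species (has both prey and predators): G, A, E.
Count: 3.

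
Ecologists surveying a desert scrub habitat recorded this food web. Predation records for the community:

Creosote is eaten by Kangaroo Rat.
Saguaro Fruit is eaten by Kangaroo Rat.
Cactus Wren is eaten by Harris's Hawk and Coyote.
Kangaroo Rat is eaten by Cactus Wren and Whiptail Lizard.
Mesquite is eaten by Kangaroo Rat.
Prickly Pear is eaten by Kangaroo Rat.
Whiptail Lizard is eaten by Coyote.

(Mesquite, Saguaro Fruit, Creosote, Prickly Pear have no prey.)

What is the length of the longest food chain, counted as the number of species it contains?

One longest chain: Mesquite → Kangaroo Rat → Cactus Wren → Coyote.
It has 4 species and 3 links.

4 species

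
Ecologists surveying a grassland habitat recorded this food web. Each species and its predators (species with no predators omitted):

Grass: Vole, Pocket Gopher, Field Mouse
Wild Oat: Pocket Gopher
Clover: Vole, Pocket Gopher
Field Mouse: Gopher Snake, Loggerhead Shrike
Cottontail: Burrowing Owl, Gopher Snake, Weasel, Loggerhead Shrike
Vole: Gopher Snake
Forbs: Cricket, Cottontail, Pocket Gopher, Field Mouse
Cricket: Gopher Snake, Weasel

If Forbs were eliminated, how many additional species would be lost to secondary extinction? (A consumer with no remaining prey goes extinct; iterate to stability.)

4

Remove Forbs.
Round 1: Cricket (all prey gone), Cottontail (all prey gone) → extinct.
Round 2: Burrowing Owl (all prey gone), Weasel (all prey gone) → extinct.
No further losses. Total secondary extinctions: 4.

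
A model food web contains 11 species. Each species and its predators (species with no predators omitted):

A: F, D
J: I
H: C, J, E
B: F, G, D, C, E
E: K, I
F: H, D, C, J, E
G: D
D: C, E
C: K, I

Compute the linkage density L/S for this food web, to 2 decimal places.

L/S = 2.09

There are L = 23 links among S = 11 species.
L/S = 23/11 = 2.0909 ≈ 2.09.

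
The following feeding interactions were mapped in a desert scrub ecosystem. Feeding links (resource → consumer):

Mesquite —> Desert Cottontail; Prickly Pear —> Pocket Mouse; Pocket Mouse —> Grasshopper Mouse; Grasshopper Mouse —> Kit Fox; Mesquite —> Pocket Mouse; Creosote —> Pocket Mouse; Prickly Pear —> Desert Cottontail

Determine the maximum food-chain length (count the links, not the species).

3 links

One longest chain: Creosote → Pocket Mouse → Grasshopper Mouse → Kit Fox.
It has 4 species and 3 links.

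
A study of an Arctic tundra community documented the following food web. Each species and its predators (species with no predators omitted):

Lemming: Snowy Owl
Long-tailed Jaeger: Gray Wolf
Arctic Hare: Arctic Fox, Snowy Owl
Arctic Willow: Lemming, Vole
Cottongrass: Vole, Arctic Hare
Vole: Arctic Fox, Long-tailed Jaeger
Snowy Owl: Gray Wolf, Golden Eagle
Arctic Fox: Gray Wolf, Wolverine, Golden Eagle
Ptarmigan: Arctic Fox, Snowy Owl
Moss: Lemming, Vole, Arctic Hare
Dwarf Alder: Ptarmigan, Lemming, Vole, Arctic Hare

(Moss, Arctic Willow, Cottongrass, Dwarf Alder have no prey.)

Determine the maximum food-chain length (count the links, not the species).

3 links

One longest chain: Dwarf Alder → Ptarmigan → Arctic Fox → Gray Wolf.
It has 4 species and 3 links.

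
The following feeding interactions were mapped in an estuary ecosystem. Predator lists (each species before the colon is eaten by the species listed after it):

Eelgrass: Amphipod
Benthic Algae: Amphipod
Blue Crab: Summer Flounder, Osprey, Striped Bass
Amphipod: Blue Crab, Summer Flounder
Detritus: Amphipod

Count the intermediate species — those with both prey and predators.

Intermediate species (has both prey and predators): Amphipod, Blue Crab.
Count: 2.

2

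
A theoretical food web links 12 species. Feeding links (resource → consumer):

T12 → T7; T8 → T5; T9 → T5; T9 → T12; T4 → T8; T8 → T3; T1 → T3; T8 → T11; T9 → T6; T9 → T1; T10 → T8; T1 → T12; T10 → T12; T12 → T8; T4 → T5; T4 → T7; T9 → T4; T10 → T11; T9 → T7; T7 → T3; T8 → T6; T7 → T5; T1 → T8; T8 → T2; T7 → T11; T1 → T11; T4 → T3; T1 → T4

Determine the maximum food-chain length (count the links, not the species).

4 links

One longest chain: T9 → T1 → T4 → T8 → T3.
It has 5 species and 4 links.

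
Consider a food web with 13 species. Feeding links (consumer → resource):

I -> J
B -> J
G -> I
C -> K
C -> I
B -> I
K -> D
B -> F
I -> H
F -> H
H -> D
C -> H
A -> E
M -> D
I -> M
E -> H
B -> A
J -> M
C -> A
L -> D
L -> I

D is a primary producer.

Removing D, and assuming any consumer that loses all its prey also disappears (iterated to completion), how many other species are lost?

12

Remove D.
Round 1: K (all prey gone), M (all prey gone), H (all prey gone) → extinct.
Round 2: F (all prey gone), E (all prey gone), J (all prey gone) → extinct.
Round 3: A (all prey gone), I (all prey gone) → extinct.
Round 4: C (all prey gone), B (all prey gone), L (all prey gone), G (all prey gone) → extinct.
No further losses. Total secondary extinctions: 12.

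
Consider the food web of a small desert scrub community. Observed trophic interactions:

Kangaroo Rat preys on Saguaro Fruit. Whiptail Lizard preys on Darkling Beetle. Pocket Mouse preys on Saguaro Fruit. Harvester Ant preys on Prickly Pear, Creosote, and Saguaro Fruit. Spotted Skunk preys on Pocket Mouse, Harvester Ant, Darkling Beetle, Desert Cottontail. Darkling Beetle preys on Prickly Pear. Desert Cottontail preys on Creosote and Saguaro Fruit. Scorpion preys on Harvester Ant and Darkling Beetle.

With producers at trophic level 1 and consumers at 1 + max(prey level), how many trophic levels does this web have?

Producers (level 1): Creosote, Prickly Pear, Saguaro Fruit.
Prickly Pear → Darkling Beetle → Whiptail Lizard gives Whiptail Lizard level 3.
No species has a prey at level 3, so no species reaches level 4.

3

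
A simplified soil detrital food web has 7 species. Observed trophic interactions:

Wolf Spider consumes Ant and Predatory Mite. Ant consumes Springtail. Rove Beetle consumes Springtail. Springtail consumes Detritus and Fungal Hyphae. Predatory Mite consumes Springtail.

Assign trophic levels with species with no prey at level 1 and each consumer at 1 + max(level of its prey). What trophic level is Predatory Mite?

Trophic level 3

Detritus has no prey (basal) → level 1.
Springtail eats Detritus (level 1); other prey at levels: Fungal Hyphae 1 → level 2.
Predatory Mite eats Springtail → level 3.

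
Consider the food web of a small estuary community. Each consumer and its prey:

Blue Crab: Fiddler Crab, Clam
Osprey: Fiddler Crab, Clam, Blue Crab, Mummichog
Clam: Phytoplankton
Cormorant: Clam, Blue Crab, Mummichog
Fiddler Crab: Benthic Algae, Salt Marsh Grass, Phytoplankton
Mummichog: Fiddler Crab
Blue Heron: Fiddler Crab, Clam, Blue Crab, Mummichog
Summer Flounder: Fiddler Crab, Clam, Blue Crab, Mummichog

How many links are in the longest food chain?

3 links

One longest chain: Benthic Algae → Fiddler Crab → Blue Crab → Osprey.
It has 4 species and 3 links.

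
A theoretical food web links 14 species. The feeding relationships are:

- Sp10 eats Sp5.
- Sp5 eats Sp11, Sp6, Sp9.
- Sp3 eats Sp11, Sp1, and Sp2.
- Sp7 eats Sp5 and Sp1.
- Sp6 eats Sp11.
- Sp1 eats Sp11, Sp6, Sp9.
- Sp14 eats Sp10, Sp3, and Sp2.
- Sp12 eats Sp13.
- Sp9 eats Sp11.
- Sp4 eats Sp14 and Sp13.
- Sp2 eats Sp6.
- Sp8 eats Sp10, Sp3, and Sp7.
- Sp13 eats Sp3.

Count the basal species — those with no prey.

1

Basal species (no prey listed): Sp11.
Count: 1.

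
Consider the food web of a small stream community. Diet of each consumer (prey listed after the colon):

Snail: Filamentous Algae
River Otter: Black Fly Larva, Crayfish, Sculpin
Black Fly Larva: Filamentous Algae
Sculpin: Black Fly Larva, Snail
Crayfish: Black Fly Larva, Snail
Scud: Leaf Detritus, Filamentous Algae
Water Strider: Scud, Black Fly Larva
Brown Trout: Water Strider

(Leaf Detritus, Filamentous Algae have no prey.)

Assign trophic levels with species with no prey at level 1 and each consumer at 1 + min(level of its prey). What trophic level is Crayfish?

Trophic level 3

Filamentous Algae has no prey (basal) → level 1.
Black Fly Larva eats Filamentous Algae → level 2.
Crayfish eats Black Fly Larva → level 3.
No prey of Crayfish is below level 2, so 3 is the minimum.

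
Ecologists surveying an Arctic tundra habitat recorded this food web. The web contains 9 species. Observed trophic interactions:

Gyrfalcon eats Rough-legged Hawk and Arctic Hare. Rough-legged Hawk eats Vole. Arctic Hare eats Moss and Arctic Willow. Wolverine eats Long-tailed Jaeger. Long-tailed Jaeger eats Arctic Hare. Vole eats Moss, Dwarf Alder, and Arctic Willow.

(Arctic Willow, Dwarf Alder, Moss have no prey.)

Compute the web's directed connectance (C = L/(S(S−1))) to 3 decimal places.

The web has S = 9 species and L = 10 feeding links.
C = L / (S(S−1)) = 10 / 72 = 0.1389 ≈ 0.139.

C = 0.139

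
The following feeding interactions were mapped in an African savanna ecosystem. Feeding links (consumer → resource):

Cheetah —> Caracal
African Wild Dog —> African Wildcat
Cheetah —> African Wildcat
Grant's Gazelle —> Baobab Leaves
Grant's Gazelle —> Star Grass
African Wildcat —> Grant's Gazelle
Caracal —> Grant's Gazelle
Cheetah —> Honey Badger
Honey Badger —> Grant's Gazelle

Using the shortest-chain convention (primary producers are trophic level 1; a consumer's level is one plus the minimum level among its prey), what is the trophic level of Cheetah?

Baobab Leaves is a producer → level 1.
Grant's Gazelle eats Baobab Leaves → level 2.
Honey Badger eats Grant's Gazelle → level 3.
Cheetah eats Honey Badger → level 4.
No prey of Cheetah is below level 3, so 4 is the minimum.

Trophic level 4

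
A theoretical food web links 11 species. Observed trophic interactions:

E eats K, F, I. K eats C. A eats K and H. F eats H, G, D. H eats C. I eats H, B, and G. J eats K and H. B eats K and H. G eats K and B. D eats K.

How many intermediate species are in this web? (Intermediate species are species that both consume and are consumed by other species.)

Intermediate species (has both prey and predators): K, H, D, B, G, I, F.
Count: 7.

7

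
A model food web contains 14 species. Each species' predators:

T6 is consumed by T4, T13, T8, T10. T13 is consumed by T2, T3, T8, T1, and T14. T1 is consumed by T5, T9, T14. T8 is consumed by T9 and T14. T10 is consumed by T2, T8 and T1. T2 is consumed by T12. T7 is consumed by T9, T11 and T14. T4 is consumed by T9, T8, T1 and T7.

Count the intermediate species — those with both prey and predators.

7

Intermediate species (has both prey and predators): T4, T10, T13, T7, T2, T1, T8.
Count: 7.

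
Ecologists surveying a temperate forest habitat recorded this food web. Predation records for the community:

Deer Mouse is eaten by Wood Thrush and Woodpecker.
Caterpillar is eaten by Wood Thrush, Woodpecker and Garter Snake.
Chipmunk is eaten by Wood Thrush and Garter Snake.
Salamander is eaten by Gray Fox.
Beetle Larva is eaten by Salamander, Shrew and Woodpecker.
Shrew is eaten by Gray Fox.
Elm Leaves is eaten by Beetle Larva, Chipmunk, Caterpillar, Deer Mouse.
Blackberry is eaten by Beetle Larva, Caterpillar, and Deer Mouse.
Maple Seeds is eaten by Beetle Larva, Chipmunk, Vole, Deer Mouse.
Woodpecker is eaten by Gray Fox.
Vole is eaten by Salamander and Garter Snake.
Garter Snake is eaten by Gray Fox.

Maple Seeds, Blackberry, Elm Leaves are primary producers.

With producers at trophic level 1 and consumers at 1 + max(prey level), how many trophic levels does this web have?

4

Producers (level 1): Maple Seeds, Blackberry, Elm Leaves.
Maple Seeds → Deer Mouse → Woodpecker → Gray Fox gives Gray Fox level 4.
No species has a prey at level 4, so no species reaches level 5.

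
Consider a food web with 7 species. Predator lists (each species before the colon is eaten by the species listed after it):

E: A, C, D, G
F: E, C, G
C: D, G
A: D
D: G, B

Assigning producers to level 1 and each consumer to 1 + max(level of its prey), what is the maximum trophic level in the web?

5

Producers (level 1): F.
F → E → A → D → G gives G level 5.
No species has a prey at level 5, so no species reaches level 6.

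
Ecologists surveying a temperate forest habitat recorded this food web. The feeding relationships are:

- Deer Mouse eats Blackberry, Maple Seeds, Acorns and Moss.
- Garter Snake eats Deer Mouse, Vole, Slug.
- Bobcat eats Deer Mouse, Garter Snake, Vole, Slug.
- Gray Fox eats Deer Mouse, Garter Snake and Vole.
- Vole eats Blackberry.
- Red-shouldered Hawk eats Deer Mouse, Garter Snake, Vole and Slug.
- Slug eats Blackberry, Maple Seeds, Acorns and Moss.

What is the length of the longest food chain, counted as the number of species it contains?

One longest chain: Blackberry → Deer Mouse → Garter Snake → Gray Fox.
It has 4 species and 3 links.

4 species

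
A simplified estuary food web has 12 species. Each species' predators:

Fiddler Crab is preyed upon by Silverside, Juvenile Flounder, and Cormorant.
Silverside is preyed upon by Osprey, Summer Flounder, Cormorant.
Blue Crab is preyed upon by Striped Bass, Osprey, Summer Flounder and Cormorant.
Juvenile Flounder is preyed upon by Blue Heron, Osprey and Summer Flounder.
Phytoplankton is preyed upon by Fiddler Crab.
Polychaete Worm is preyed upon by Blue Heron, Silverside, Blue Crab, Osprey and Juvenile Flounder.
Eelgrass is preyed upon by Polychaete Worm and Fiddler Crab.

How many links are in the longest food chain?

3 links

One longest chain: Eelgrass → Polychaete Worm → Blue Crab → Cormorant.
It has 4 species and 3 links.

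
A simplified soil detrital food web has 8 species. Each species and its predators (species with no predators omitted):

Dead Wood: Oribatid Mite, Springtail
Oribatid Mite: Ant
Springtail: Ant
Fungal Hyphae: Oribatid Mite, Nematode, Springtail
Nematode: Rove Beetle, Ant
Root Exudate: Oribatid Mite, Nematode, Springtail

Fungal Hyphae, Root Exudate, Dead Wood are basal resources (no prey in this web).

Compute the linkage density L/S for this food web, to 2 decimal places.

L/S = 1.50

There are L = 12 links among S = 8 species.
L/S = 12/8 = 1.5000 ≈ 1.50.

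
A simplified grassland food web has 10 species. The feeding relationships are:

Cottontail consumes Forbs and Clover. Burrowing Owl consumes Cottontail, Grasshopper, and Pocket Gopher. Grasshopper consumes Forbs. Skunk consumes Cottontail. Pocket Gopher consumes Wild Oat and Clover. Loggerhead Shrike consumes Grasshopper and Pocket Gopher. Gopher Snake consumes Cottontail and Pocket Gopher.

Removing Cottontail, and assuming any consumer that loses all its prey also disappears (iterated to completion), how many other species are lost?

Remove Cottontail.
Round 1: Skunk (all prey gone) → extinct.
No further losses. Total secondary extinctions: 1.

1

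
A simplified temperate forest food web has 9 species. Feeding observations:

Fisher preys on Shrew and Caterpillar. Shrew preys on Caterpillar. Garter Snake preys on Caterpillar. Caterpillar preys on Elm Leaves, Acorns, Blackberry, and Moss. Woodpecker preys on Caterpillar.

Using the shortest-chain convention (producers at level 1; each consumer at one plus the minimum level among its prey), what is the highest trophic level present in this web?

3

Producers (level 1): Blackberry, Elm Leaves, Acorns, Moss.
Following each consumer down to its lowest-level prey: Blackberry → Caterpillar → Shrew (levels 1 through 3).
All prey of Shrew (Caterpillar 2) are at level 2 or above, so Shrew is at level 1 + 2 = 3.
Every consumer has at least one prey at level 2 or below, so none exceeds level 3.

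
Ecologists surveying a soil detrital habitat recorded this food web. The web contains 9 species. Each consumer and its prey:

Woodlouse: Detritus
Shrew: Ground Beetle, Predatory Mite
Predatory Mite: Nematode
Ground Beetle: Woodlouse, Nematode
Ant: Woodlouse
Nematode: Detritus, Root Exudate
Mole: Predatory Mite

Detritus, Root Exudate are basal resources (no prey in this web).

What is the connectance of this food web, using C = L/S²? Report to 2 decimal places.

The web has S = 9 species and L = 10 feeding links.
C = L / S² = 10 / 81 = 0.1235 ≈ 0.12.

C = 0.12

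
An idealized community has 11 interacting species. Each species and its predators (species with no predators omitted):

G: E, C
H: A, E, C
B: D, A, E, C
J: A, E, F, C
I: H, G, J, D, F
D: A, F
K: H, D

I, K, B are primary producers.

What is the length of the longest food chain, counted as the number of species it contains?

3 species

One longest chain: I → H → A.
It has 3 species and 2 links.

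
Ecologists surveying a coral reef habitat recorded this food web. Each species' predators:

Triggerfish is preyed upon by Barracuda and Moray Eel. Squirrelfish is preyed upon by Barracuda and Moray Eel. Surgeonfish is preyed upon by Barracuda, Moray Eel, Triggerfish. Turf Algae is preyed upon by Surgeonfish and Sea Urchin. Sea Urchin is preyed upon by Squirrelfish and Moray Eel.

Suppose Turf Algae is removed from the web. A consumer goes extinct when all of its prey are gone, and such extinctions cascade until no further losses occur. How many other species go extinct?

6

Remove Turf Algae.
Round 1: Surgeonfish (all prey gone), Sea Urchin (all prey gone) → extinct.
Round 2: Squirrelfish (all prey gone), Triggerfish (all prey gone) → extinct.
Round 3: Moray Eel (all prey gone), Barracuda (all prey gone) → extinct.
No further losses. Total secondary extinctions: 6.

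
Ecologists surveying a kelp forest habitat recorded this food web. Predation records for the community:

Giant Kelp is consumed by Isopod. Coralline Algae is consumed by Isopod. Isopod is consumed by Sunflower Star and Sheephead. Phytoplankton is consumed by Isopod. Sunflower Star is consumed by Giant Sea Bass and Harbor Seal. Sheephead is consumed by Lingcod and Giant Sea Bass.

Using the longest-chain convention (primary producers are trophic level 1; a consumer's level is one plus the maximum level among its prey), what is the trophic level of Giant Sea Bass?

Trophic level 4

Phytoplankton is a producer → level 1.
Isopod eats Phytoplankton (level 1); other prey at levels: Giant Kelp 1, Coralline Algae 1 → level 2.
Sunflower Star eats Isopod → level 3.
Giant Sea Bass eats Sunflower Star (level 3); other prey at levels: Sheephead 3 → level 4.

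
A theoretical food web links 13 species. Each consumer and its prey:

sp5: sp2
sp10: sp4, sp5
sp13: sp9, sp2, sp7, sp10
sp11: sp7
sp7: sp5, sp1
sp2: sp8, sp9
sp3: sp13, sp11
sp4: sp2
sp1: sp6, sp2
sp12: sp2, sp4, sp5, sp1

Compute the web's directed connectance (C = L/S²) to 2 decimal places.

C = 0.12

The web has S = 13 species and L = 21 feeding links.
C = L / S² = 21 / 169 = 0.1243 ≈ 0.12.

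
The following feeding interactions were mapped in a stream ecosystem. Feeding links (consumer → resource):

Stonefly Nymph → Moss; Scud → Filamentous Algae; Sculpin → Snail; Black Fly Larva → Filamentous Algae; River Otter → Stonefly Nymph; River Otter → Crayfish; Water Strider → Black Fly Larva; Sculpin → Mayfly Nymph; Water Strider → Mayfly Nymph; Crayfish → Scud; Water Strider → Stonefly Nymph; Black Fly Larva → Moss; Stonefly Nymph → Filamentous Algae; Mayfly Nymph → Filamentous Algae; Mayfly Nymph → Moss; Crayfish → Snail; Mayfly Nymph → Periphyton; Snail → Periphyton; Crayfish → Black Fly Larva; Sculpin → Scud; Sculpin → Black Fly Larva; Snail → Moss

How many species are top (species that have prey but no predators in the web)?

3

Top species (has prey, but nothing eats it): Water Strider, Sculpin, River Otter.
Count: 3.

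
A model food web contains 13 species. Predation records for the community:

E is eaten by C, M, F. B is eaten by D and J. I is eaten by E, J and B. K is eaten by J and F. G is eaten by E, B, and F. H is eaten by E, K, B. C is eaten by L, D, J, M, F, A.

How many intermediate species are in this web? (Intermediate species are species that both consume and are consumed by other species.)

4

Intermediate species (has both prey and predators): E, K, B, C.
Count: 4.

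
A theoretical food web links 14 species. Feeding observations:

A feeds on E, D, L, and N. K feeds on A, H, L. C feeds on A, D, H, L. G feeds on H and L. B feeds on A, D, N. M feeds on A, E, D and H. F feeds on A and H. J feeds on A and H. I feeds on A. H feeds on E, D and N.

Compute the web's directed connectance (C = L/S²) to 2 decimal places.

C = 0.14

The web has S = 14 species and L = 28 feeding links.
C = L / S² = 28 / 196 = 0.1429 ≈ 0.14.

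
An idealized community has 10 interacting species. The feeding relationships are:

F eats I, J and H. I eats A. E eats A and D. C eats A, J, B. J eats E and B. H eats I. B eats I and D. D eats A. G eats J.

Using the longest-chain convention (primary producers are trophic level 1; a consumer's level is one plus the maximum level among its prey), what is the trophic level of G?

Trophic level 5

A is a producer → level 1.
I eats A → level 2.
B eats I (level 2); other prey at levels: D 2 → level 3.
J eats B (level 3); other prey at levels: E 3 → level 4.
G eats J → level 5.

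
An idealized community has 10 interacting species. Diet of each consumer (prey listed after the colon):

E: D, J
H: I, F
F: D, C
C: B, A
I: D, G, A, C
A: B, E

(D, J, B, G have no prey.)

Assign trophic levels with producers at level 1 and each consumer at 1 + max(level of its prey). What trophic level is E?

D is a producer → level 1.
E eats D (level 1); other prey at levels: J 1 → level 2.

Trophic level 2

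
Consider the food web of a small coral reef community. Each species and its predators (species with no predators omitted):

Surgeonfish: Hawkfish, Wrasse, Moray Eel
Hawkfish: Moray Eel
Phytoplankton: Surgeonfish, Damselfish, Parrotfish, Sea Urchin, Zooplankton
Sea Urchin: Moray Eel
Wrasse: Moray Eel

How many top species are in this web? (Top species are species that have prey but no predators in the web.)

Top species (has prey, but nothing eats it): Damselfish, Parrotfish, Zooplankton, Moray Eel.
Count: 4.

4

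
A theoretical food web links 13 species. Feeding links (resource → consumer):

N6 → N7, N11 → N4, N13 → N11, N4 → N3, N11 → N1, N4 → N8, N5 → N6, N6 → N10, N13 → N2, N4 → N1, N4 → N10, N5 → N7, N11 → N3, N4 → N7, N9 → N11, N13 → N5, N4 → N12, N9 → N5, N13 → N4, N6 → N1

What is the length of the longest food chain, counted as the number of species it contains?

One longest chain: N9 → N5 → N6 → N7.
It has 4 species and 3 links.

4 species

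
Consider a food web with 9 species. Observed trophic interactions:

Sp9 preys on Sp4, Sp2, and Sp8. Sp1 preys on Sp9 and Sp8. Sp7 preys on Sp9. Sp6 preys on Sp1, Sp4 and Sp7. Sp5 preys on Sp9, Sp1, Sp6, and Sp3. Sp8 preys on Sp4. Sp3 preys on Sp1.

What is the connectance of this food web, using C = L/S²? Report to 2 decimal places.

C = 0.19

The web has S = 9 species and L = 15 feeding links.
C = L / S² = 15 / 81 = 0.1852 ≈ 0.19.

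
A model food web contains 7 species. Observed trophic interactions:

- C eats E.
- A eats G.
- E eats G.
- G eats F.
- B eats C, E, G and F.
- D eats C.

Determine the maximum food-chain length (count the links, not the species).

One longest chain: F → G → E → C → B.
It has 5 species and 4 links.

4 links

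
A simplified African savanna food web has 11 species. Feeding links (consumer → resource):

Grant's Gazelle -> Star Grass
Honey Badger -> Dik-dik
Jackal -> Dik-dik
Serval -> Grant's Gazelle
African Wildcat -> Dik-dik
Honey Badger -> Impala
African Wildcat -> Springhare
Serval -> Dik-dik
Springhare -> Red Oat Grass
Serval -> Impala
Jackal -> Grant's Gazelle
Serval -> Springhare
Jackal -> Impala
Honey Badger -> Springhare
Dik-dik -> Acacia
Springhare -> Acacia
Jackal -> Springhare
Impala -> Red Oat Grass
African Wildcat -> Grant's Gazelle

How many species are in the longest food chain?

One longest chain: Acacia → Dik-dik → African Wildcat.
It has 3 species and 2 links.

3 species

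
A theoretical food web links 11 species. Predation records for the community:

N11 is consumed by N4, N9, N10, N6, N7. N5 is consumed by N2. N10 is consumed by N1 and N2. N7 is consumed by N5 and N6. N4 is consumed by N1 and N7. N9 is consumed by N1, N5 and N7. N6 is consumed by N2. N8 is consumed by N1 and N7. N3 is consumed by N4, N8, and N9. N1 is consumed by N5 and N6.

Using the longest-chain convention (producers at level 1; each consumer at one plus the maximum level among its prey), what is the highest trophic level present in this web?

Producers (level 1): N3, N11.
N3 → N4 → N7 → N6 → N2 gives N2 level 5.
No species has a prey at level 5, so no species reaches level 6.

5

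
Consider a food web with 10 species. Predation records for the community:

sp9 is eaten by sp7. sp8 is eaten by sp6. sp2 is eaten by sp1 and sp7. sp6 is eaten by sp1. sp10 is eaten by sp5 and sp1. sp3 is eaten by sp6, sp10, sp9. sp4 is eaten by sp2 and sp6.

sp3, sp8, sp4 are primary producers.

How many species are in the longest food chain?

One longest chain: sp3 → sp6 → sp1.
It has 3 species and 2 links.

3 species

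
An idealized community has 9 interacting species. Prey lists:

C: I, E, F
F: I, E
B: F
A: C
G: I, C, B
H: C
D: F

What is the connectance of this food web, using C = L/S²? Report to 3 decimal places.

The web has S = 9 species and L = 12 feeding links.
C = L / S² = 12 / 81 = 0.1481 ≈ 0.148.

C = 0.148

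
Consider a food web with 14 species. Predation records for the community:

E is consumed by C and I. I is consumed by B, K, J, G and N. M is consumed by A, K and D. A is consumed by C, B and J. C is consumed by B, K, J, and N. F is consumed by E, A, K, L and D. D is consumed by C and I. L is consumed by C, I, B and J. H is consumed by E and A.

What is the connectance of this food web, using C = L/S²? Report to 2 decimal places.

C = 0.15

The web has S = 14 species and L = 30 feeding links.
C = L / S² = 30 / 196 = 0.1531 ≈ 0.15.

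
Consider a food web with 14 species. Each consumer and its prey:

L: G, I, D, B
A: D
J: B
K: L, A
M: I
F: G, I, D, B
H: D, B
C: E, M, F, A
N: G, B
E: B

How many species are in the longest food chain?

One longest chain: I → M → C.
It has 3 species and 2 links.

3 species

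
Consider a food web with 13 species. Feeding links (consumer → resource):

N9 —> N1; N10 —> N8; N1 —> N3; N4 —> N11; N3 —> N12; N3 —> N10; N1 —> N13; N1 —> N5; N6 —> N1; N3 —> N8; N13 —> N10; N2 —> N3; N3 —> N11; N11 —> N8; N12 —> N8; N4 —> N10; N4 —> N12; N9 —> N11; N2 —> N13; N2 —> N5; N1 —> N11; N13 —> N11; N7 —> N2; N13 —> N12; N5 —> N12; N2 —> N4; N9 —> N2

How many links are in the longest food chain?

4 links

One longest chain: N8 → N11 → N13 → N1 → N6.
It has 5 species and 4 links.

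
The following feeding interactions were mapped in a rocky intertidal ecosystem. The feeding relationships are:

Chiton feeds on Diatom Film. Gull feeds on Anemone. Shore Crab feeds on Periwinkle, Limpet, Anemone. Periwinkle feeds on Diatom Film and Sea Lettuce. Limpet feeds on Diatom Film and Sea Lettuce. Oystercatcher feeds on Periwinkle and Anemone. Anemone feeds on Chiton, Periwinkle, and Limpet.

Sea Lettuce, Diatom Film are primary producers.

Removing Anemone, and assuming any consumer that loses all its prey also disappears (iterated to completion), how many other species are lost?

1

Remove Anemone.
Round 1: Gull (all prey gone) → extinct.
No further losses. Total secondary extinctions: 1.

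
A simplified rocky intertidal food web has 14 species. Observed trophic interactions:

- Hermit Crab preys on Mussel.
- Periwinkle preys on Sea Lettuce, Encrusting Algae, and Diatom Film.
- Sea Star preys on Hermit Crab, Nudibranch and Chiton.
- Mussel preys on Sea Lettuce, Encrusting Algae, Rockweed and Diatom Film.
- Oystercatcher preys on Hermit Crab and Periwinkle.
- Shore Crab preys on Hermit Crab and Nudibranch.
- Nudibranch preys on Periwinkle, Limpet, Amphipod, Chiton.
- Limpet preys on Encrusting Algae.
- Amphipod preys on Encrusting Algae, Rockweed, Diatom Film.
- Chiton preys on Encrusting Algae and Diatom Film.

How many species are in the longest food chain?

One longest chain: Diatom Film → Periwinkle → Nudibranch → Shore Crab.
It has 4 species and 3 links.

4 species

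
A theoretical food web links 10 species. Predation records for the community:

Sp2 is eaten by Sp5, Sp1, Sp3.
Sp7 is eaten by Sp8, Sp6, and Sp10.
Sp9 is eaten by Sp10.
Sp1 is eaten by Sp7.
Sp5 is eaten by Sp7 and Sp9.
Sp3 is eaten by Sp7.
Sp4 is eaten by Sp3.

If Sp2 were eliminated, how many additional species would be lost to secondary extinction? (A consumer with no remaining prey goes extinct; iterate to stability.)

Remove Sp2.
Round 1: Sp1 (all prey gone), Sp5 (all prey gone) → extinct.
Round 2: Sp9 (all prey gone) → extinct.
No further losses. Total secondary extinctions: 3.

3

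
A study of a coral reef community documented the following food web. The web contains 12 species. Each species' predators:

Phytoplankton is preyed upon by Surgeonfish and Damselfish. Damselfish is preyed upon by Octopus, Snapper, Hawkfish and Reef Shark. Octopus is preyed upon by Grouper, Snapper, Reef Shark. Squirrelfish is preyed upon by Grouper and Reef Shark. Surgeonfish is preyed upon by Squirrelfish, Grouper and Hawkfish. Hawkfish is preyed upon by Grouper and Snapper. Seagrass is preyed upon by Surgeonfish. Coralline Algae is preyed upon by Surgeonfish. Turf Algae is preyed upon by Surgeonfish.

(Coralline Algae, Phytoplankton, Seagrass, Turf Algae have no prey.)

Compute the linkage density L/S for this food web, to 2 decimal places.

L/S = 1.58

There are L = 19 links among S = 12 species.
L/S = 19/12 = 1.5833 ≈ 1.58.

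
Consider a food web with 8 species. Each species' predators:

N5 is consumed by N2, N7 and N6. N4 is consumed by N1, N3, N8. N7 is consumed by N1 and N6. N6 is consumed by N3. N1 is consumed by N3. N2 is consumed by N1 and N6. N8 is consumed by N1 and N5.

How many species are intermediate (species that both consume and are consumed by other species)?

6

Intermediate species (has both prey and predators): N8, N5, N2, N7, N6, N1.
Count: 6.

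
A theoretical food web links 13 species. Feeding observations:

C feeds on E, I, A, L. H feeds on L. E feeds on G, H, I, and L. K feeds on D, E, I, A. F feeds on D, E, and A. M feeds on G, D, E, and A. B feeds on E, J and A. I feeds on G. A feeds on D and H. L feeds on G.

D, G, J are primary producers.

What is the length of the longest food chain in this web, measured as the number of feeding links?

4 links

One longest chain: G → L → H → A → B.
It has 5 species and 4 links.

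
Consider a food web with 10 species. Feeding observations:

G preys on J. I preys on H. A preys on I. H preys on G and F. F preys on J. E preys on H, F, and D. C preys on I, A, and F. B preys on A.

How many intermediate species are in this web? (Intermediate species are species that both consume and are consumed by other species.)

5

Intermediate species (has both prey and predators): G, F, H, I, A.
Count: 5.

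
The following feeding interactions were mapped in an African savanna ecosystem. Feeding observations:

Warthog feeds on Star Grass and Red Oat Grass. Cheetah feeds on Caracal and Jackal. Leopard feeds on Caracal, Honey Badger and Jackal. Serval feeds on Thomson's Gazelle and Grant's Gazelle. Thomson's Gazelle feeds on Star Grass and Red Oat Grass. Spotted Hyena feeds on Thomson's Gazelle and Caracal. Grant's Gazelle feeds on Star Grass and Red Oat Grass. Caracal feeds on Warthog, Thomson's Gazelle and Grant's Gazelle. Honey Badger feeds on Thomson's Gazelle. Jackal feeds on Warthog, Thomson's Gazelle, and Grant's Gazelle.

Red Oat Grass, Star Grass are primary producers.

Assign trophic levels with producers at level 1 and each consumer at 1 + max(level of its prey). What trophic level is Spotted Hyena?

Trophic level 4

Red Oat Grass is a producer → level 1.
Warthog eats Red Oat Grass (level 1); other prey at levels: Star Grass 1 → level 2.
Caracal eats Warthog (level 2); other prey at levels: Grant's Gazelle 2, Thomson's Gazelle 2 → level 3.
Spotted Hyena eats Caracal (level 3); other prey at levels: Thomson's Gazelle 2 → level 4.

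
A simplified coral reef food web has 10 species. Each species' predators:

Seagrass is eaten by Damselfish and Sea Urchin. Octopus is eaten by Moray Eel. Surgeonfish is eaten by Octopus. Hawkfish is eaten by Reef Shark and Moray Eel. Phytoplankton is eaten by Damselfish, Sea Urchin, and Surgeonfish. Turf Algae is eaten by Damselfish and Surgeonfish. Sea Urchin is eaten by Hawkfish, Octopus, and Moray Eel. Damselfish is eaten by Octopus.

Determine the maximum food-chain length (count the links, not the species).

3 links

One longest chain: Seagrass → Sea Urchin → Hawkfish → Reef Shark.
It has 4 species and 3 links.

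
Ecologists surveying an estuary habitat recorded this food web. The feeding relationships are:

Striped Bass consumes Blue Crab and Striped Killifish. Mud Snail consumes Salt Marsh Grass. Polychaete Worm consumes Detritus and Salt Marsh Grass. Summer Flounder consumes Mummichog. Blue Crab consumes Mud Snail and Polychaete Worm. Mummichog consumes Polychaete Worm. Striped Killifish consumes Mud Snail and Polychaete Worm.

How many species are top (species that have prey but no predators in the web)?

Top species (has prey, but nothing eats it): Summer Flounder, Striped Bass.
Count: 2.

2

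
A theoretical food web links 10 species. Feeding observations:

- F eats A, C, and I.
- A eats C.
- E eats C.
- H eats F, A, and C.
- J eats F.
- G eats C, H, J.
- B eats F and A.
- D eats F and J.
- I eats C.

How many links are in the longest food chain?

4 links

One longest chain: C → I → F → H → G.
It has 5 species and 4 links.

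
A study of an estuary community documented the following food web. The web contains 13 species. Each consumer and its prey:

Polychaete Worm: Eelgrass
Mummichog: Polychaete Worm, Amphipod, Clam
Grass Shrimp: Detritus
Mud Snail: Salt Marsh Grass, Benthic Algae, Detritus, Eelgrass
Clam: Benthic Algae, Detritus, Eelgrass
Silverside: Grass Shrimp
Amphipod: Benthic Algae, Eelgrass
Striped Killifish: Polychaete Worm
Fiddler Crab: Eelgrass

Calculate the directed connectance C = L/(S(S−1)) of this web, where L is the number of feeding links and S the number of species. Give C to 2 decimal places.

The web has S = 13 species and L = 17 feeding links.
C = L / (S(S−1)) = 17 / 156 = 0.1090 ≈ 0.11.

C = 0.11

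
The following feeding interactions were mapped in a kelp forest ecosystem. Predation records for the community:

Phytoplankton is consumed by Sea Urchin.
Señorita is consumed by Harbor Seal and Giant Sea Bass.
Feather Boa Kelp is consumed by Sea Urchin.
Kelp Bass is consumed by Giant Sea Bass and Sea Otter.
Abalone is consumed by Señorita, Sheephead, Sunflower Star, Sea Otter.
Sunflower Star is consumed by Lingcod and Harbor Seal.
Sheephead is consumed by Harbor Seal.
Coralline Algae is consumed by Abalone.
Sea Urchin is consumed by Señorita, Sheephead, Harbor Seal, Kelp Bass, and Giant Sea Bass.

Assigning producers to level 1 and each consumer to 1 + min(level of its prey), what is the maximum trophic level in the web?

Producers (level 1): Phytoplankton, Coralline Algae, Feather Boa Kelp.
Following each consumer down to its lowest-level prey: Coralline Algae → Abalone → Sunflower Star → Lingcod (levels 1 through 4).
All prey of Lingcod (Sunflower Star 3) are at level 3 or above, so Lingcod is at level 1 + 3 = 4.
Every consumer has at least one prey at level 3 or below, so none exceeds level 4.

4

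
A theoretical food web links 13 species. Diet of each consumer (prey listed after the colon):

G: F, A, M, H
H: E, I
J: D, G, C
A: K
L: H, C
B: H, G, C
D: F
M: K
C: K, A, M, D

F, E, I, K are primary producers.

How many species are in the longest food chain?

4 species

One longest chain: K → A → C → L.
It has 4 species and 3 links.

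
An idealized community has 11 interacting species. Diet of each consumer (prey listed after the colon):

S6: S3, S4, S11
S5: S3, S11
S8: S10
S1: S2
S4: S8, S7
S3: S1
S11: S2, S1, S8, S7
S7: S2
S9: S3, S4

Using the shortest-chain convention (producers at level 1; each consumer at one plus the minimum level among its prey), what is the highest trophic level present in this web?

Producers (level 1): S2, S10.
Following each consumer down to its lowest-level prey: S2 → S1 → S3 → S9 (levels 1 through 4).
All prey of S9 (S3 3, S4 3) are at level 3 or above, so S9 is at level 1 + 3 = 4.
Every consumer has at least one prey at level 3 or below, so none exceeds level 4.

4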